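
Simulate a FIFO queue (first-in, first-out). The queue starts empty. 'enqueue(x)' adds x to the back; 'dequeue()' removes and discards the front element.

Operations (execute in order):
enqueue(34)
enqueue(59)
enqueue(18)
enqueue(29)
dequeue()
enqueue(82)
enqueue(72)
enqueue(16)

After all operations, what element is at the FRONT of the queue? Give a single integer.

enqueue(34): queue = [34]
enqueue(59): queue = [34, 59]
enqueue(18): queue = [34, 59, 18]
enqueue(29): queue = [34, 59, 18, 29]
dequeue(): queue = [59, 18, 29]
enqueue(82): queue = [59, 18, 29, 82]
enqueue(72): queue = [59, 18, 29, 82, 72]
enqueue(16): queue = [59, 18, 29, 82, 72, 16]

Answer: 59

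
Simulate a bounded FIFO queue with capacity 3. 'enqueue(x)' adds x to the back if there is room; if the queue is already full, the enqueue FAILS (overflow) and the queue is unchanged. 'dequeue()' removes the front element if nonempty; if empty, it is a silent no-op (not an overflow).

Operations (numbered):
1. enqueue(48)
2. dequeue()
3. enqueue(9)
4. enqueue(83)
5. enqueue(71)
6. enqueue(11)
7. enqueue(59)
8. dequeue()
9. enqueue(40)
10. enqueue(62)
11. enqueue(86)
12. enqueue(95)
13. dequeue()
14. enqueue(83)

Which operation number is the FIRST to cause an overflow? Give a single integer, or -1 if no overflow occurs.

1. enqueue(48): size=1
2. dequeue(): size=0
3. enqueue(9): size=1
4. enqueue(83): size=2
5. enqueue(71): size=3
6. enqueue(11): size=3=cap → OVERFLOW (fail)
7. enqueue(59): size=3=cap → OVERFLOW (fail)
8. dequeue(): size=2
9. enqueue(40): size=3
10. enqueue(62): size=3=cap → OVERFLOW (fail)
11. enqueue(86): size=3=cap → OVERFLOW (fail)
12. enqueue(95): size=3=cap → OVERFLOW (fail)
13. dequeue(): size=2
14. enqueue(83): size=3

Answer: 6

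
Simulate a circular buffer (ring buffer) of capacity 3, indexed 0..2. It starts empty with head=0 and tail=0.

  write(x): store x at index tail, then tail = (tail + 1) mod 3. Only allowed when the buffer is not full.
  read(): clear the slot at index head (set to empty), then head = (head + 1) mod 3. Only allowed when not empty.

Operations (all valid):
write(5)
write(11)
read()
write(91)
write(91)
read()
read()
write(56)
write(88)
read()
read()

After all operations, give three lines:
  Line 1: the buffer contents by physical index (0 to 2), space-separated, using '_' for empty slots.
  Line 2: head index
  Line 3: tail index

write(5): buf=[5 _ _], head=0, tail=1, size=1
write(11): buf=[5 11 _], head=0, tail=2, size=2
read(): buf=[_ 11 _], head=1, tail=2, size=1
write(91): buf=[_ 11 91], head=1, tail=0, size=2
write(91): buf=[91 11 91], head=1, tail=1, size=3
read(): buf=[91 _ 91], head=2, tail=1, size=2
read(): buf=[91 _ _], head=0, tail=1, size=1
write(56): buf=[91 56 _], head=0, tail=2, size=2
write(88): buf=[91 56 88], head=0, tail=0, size=3
read(): buf=[_ 56 88], head=1, tail=0, size=2
read(): buf=[_ _ 88], head=2, tail=0, size=1

Answer: _ _ 88
2
0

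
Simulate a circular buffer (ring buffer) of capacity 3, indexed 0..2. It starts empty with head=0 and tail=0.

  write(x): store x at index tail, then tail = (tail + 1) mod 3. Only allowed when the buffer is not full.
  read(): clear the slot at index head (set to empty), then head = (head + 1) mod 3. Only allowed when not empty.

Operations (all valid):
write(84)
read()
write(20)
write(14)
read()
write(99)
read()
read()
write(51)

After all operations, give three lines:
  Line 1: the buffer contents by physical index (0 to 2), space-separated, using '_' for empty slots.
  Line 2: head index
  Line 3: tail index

write(84): buf=[84 _ _], head=0, tail=1, size=1
read(): buf=[_ _ _], head=1, tail=1, size=0
write(20): buf=[_ 20 _], head=1, tail=2, size=1
write(14): buf=[_ 20 14], head=1, tail=0, size=2
read(): buf=[_ _ 14], head=2, tail=0, size=1
write(99): buf=[99 _ 14], head=2, tail=1, size=2
read(): buf=[99 _ _], head=0, tail=1, size=1
read(): buf=[_ _ _], head=1, tail=1, size=0
write(51): buf=[_ 51 _], head=1, tail=2, size=1

Answer: _ 51 _
1
2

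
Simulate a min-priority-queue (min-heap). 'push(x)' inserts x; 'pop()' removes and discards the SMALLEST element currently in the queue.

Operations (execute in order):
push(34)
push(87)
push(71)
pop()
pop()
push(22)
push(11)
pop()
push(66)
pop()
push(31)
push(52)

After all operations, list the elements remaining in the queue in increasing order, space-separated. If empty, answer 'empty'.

Answer: 31 52 66 87

Derivation:
push(34): heap contents = [34]
push(87): heap contents = [34, 87]
push(71): heap contents = [34, 71, 87]
pop() → 34: heap contents = [71, 87]
pop() → 71: heap contents = [87]
push(22): heap contents = [22, 87]
push(11): heap contents = [11, 22, 87]
pop() → 11: heap contents = [22, 87]
push(66): heap contents = [22, 66, 87]
pop() → 22: heap contents = [66, 87]
push(31): heap contents = [31, 66, 87]
push(52): heap contents = [31, 52, 66, 87]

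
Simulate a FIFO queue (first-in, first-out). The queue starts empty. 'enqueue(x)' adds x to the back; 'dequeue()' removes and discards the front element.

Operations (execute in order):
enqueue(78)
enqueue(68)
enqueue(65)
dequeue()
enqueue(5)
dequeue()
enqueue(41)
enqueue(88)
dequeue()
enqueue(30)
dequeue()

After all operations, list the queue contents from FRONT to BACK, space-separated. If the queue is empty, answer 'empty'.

Answer: 41 88 30

Derivation:
enqueue(78): [78]
enqueue(68): [78, 68]
enqueue(65): [78, 68, 65]
dequeue(): [68, 65]
enqueue(5): [68, 65, 5]
dequeue(): [65, 5]
enqueue(41): [65, 5, 41]
enqueue(88): [65, 5, 41, 88]
dequeue(): [5, 41, 88]
enqueue(30): [5, 41, 88, 30]
dequeue(): [41, 88, 30]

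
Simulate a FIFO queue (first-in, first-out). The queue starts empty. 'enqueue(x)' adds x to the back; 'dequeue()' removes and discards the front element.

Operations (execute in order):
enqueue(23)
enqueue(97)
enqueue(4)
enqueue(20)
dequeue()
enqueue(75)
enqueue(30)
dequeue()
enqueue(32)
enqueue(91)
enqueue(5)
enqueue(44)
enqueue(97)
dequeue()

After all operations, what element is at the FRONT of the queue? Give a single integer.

enqueue(23): queue = [23]
enqueue(97): queue = [23, 97]
enqueue(4): queue = [23, 97, 4]
enqueue(20): queue = [23, 97, 4, 20]
dequeue(): queue = [97, 4, 20]
enqueue(75): queue = [97, 4, 20, 75]
enqueue(30): queue = [97, 4, 20, 75, 30]
dequeue(): queue = [4, 20, 75, 30]
enqueue(32): queue = [4, 20, 75, 30, 32]
enqueue(91): queue = [4, 20, 75, 30, 32, 91]
enqueue(5): queue = [4, 20, 75, 30, 32, 91, 5]
enqueue(44): queue = [4, 20, 75, 30, 32, 91, 5, 44]
enqueue(97): queue = [4, 20, 75, 30, 32, 91, 5, 44, 97]
dequeue(): queue = [20, 75, 30, 32, 91, 5, 44, 97]

Answer: 20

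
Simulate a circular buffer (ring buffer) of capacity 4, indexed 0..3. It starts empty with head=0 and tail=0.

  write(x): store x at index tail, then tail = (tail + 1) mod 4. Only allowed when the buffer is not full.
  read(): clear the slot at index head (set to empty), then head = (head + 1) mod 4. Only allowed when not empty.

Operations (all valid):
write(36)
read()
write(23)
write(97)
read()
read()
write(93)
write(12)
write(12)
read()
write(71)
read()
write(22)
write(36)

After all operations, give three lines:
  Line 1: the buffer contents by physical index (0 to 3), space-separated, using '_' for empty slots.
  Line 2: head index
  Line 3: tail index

Answer: 36 12 71 22
1
1

Derivation:
write(36): buf=[36 _ _ _], head=0, tail=1, size=1
read(): buf=[_ _ _ _], head=1, tail=1, size=0
write(23): buf=[_ 23 _ _], head=1, tail=2, size=1
write(97): buf=[_ 23 97 _], head=1, tail=3, size=2
read(): buf=[_ _ 97 _], head=2, tail=3, size=1
read(): buf=[_ _ _ _], head=3, tail=3, size=0
write(93): buf=[_ _ _ 93], head=3, tail=0, size=1
write(12): buf=[12 _ _ 93], head=3, tail=1, size=2
write(12): buf=[12 12 _ 93], head=3, tail=2, size=3
read(): buf=[12 12 _ _], head=0, tail=2, size=2
write(71): buf=[12 12 71 _], head=0, tail=3, size=3
read(): buf=[_ 12 71 _], head=1, tail=3, size=2
write(22): buf=[_ 12 71 22], head=1, tail=0, size=3
write(36): buf=[36 12 71 22], head=1, tail=1, size=4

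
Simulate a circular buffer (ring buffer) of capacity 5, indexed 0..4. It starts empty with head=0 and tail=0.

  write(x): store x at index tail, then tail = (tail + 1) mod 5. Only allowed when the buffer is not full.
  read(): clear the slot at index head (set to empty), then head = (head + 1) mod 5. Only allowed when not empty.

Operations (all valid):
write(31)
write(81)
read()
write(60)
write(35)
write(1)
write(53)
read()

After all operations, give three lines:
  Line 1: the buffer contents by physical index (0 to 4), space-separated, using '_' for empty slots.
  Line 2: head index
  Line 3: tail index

write(31): buf=[31 _ _ _ _], head=0, tail=1, size=1
write(81): buf=[31 81 _ _ _], head=0, tail=2, size=2
read(): buf=[_ 81 _ _ _], head=1, tail=2, size=1
write(60): buf=[_ 81 60 _ _], head=1, tail=3, size=2
write(35): buf=[_ 81 60 35 _], head=1, tail=4, size=3
write(1): buf=[_ 81 60 35 1], head=1, tail=0, size=4
write(53): buf=[53 81 60 35 1], head=1, tail=1, size=5
read(): buf=[53 _ 60 35 1], head=2, tail=1, size=4

Answer: 53 _ 60 35 1
2
1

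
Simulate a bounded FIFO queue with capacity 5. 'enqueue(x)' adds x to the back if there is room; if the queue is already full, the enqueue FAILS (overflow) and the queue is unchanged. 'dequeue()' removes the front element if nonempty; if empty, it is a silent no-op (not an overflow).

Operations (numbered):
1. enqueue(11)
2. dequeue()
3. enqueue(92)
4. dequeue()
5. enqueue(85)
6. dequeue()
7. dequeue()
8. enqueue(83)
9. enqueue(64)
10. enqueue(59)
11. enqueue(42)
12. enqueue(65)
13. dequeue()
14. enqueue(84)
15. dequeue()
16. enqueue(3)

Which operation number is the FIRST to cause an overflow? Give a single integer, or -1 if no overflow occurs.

1. enqueue(11): size=1
2. dequeue(): size=0
3. enqueue(92): size=1
4. dequeue(): size=0
5. enqueue(85): size=1
6. dequeue(): size=0
7. dequeue(): empty, no-op, size=0
8. enqueue(83): size=1
9. enqueue(64): size=2
10. enqueue(59): size=3
11. enqueue(42): size=4
12. enqueue(65): size=5
13. dequeue(): size=4
14. enqueue(84): size=5
15. dequeue(): size=4
16. enqueue(3): size=5

Answer: -1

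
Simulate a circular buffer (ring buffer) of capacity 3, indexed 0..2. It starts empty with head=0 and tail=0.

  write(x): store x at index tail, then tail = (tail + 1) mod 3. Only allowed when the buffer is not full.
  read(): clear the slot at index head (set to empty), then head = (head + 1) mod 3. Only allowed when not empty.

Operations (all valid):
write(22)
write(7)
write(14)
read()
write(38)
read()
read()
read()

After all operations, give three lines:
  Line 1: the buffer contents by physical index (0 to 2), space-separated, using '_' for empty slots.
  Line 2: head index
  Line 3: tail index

write(22): buf=[22 _ _], head=0, tail=1, size=1
write(7): buf=[22 7 _], head=0, tail=2, size=2
write(14): buf=[22 7 14], head=0, tail=0, size=3
read(): buf=[_ 7 14], head=1, tail=0, size=2
write(38): buf=[38 7 14], head=1, tail=1, size=3
read(): buf=[38 _ 14], head=2, tail=1, size=2
read(): buf=[38 _ _], head=0, tail=1, size=1
read(): buf=[_ _ _], head=1, tail=1, size=0

Answer: _ _ _
1
1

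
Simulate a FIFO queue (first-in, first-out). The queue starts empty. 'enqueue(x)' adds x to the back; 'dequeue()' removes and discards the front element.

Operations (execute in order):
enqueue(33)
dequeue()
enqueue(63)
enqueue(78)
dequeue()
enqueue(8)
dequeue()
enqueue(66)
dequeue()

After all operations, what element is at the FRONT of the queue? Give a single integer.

enqueue(33): queue = [33]
dequeue(): queue = []
enqueue(63): queue = [63]
enqueue(78): queue = [63, 78]
dequeue(): queue = [78]
enqueue(8): queue = [78, 8]
dequeue(): queue = [8]
enqueue(66): queue = [8, 66]
dequeue(): queue = [66]

Answer: 66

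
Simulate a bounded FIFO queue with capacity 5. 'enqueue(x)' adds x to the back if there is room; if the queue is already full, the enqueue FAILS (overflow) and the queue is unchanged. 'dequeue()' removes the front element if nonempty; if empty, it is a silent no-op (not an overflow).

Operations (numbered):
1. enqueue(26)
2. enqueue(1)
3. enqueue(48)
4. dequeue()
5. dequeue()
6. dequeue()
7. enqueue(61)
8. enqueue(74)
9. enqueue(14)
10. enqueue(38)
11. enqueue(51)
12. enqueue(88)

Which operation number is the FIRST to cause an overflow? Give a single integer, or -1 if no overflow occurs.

1. enqueue(26): size=1
2. enqueue(1): size=2
3. enqueue(48): size=3
4. dequeue(): size=2
5. dequeue(): size=1
6. dequeue(): size=0
7. enqueue(61): size=1
8. enqueue(74): size=2
9. enqueue(14): size=3
10. enqueue(38): size=4
11. enqueue(51): size=5
12. enqueue(88): size=5=cap → OVERFLOW (fail)

Answer: 12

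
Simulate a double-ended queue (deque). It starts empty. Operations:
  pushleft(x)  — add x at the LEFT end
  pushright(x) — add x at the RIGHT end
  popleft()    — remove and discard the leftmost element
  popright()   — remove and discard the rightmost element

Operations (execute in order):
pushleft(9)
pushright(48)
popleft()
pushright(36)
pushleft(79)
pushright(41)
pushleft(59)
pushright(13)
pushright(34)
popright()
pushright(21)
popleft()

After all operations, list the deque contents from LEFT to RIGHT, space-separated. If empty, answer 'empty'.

Answer: 79 48 36 41 13 21

Derivation:
pushleft(9): [9]
pushright(48): [9, 48]
popleft(): [48]
pushright(36): [48, 36]
pushleft(79): [79, 48, 36]
pushright(41): [79, 48, 36, 41]
pushleft(59): [59, 79, 48, 36, 41]
pushright(13): [59, 79, 48, 36, 41, 13]
pushright(34): [59, 79, 48, 36, 41, 13, 34]
popright(): [59, 79, 48, 36, 41, 13]
pushright(21): [59, 79, 48, 36, 41, 13, 21]
popleft(): [79, 48, 36, 41, 13, 21]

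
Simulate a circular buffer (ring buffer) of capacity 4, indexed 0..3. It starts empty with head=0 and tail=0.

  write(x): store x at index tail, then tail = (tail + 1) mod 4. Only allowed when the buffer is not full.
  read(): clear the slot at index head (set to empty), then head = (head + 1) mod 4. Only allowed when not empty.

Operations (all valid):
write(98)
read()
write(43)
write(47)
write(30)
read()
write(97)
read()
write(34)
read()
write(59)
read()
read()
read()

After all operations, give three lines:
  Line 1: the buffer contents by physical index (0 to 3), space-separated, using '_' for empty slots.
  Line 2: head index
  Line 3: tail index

write(98): buf=[98 _ _ _], head=0, tail=1, size=1
read(): buf=[_ _ _ _], head=1, tail=1, size=0
write(43): buf=[_ 43 _ _], head=1, tail=2, size=1
write(47): buf=[_ 43 47 _], head=1, tail=3, size=2
write(30): buf=[_ 43 47 30], head=1, tail=0, size=3
read(): buf=[_ _ 47 30], head=2, tail=0, size=2
write(97): buf=[97 _ 47 30], head=2, tail=1, size=3
read(): buf=[97 _ _ 30], head=3, tail=1, size=2
write(34): buf=[97 34 _ 30], head=3, tail=2, size=3
read(): buf=[97 34 _ _], head=0, tail=2, size=2
write(59): buf=[97 34 59 _], head=0, tail=3, size=3
read(): buf=[_ 34 59 _], head=1, tail=3, size=2
read(): buf=[_ _ 59 _], head=2, tail=3, size=1
read(): buf=[_ _ _ _], head=3, tail=3, size=0

Answer: _ _ _ _
3
3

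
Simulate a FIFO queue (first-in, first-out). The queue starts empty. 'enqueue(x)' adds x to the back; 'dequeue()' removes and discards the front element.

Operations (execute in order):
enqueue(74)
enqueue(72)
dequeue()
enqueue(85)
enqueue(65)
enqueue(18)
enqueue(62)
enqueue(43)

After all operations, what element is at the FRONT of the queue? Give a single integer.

enqueue(74): queue = [74]
enqueue(72): queue = [74, 72]
dequeue(): queue = [72]
enqueue(85): queue = [72, 85]
enqueue(65): queue = [72, 85, 65]
enqueue(18): queue = [72, 85, 65, 18]
enqueue(62): queue = [72, 85, 65, 18, 62]
enqueue(43): queue = [72, 85, 65, 18, 62, 43]

Answer: 72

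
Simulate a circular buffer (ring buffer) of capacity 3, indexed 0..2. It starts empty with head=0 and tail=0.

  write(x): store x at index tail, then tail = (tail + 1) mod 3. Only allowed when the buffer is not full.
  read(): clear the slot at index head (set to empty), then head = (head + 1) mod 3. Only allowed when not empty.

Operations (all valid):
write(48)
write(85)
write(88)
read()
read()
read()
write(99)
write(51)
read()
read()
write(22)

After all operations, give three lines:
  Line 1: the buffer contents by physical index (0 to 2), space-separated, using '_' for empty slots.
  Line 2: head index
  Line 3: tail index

write(48): buf=[48 _ _], head=0, tail=1, size=1
write(85): buf=[48 85 _], head=0, tail=2, size=2
write(88): buf=[48 85 88], head=0, tail=0, size=3
read(): buf=[_ 85 88], head=1, tail=0, size=2
read(): buf=[_ _ 88], head=2, tail=0, size=1
read(): buf=[_ _ _], head=0, tail=0, size=0
write(99): buf=[99 _ _], head=0, tail=1, size=1
write(51): buf=[99 51 _], head=0, tail=2, size=2
read(): buf=[_ 51 _], head=1, tail=2, size=1
read(): buf=[_ _ _], head=2, tail=2, size=0
write(22): buf=[_ _ 22], head=2, tail=0, size=1

Answer: _ _ 22
2
0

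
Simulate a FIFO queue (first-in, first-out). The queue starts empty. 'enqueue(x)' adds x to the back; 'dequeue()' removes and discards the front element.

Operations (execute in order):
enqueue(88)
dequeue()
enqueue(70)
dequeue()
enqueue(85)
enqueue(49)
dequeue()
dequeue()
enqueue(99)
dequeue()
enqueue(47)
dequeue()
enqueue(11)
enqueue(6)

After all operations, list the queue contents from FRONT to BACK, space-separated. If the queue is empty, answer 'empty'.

enqueue(88): [88]
dequeue(): []
enqueue(70): [70]
dequeue(): []
enqueue(85): [85]
enqueue(49): [85, 49]
dequeue(): [49]
dequeue(): []
enqueue(99): [99]
dequeue(): []
enqueue(47): [47]
dequeue(): []
enqueue(11): [11]
enqueue(6): [11, 6]

Answer: 11 6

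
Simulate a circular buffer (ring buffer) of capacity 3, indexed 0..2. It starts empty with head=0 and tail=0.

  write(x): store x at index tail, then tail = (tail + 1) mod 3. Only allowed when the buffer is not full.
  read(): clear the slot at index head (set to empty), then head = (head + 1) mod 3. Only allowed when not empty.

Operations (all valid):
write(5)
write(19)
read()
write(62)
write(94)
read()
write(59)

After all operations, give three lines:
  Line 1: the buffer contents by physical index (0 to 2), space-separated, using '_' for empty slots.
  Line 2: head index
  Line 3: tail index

write(5): buf=[5 _ _], head=0, tail=1, size=1
write(19): buf=[5 19 _], head=0, tail=2, size=2
read(): buf=[_ 19 _], head=1, tail=2, size=1
write(62): buf=[_ 19 62], head=1, tail=0, size=2
write(94): buf=[94 19 62], head=1, tail=1, size=3
read(): buf=[94 _ 62], head=2, tail=1, size=2
write(59): buf=[94 59 62], head=2, tail=2, size=3

Answer: 94 59 62
2
2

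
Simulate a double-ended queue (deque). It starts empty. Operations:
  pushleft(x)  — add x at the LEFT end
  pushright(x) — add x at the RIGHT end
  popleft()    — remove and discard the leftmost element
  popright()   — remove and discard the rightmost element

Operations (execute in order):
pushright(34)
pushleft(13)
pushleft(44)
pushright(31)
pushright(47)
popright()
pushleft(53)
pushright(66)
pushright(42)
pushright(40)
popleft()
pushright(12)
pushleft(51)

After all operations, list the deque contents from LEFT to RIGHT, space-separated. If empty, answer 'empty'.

Answer: 51 44 13 34 31 66 42 40 12

Derivation:
pushright(34): [34]
pushleft(13): [13, 34]
pushleft(44): [44, 13, 34]
pushright(31): [44, 13, 34, 31]
pushright(47): [44, 13, 34, 31, 47]
popright(): [44, 13, 34, 31]
pushleft(53): [53, 44, 13, 34, 31]
pushright(66): [53, 44, 13, 34, 31, 66]
pushright(42): [53, 44, 13, 34, 31, 66, 42]
pushright(40): [53, 44, 13, 34, 31, 66, 42, 40]
popleft(): [44, 13, 34, 31, 66, 42, 40]
pushright(12): [44, 13, 34, 31, 66, 42, 40, 12]
pushleft(51): [51, 44, 13, 34, 31, 66, 42, 40, 12]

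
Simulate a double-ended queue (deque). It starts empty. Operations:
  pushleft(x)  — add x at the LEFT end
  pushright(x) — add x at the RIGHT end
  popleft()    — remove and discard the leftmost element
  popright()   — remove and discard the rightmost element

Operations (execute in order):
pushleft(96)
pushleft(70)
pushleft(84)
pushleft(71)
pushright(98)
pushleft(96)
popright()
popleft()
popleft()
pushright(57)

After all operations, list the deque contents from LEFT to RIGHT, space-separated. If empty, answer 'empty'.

Answer: 84 70 96 57

Derivation:
pushleft(96): [96]
pushleft(70): [70, 96]
pushleft(84): [84, 70, 96]
pushleft(71): [71, 84, 70, 96]
pushright(98): [71, 84, 70, 96, 98]
pushleft(96): [96, 71, 84, 70, 96, 98]
popright(): [96, 71, 84, 70, 96]
popleft(): [71, 84, 70, 96]
popleft(): [84, 70, 96]
pushright(57): [84, 70, 96, 57]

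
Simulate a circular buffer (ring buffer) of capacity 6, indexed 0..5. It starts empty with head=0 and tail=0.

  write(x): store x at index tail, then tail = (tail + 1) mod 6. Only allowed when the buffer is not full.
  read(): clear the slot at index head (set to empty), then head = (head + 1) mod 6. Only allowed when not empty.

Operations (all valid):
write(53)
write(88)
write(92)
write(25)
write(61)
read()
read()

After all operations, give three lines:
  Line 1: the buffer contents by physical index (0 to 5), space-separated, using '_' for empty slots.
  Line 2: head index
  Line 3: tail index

write(53): buf=[53 _ _ _ _ _], head=0, tail=1, size=1
write(88): buf=[53 88 _ _ _ _], head=0, tail=2, size=2
write(92): buf=[53 88 92 _ _ _], head=0, tail=3, size=3
write(25): buf=[53 88 92 25 _ _], head=0, tail=4, size=4
write(61): buf=[53 88 92 25 61 _], head=0, tail=5, size=5
read(): buf=[_ 88 92 25 61 _], head=1, tail=5, size=4
read(): buf=[_ _ 92 25 61 _], head=2, tail=5, size=3

Answer: _ _ 92 25 61 _
2
5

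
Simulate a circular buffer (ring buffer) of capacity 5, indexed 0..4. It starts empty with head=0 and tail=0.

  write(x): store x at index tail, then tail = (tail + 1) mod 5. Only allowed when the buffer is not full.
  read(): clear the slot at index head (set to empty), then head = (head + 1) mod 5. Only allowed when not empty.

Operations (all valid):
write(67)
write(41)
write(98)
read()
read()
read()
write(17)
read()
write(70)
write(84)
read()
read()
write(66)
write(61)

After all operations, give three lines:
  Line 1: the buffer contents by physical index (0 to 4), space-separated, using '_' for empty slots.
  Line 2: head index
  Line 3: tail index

write(67): buf=[67 _ _ _ _], head=0, tail=1, size=1
write(41): buf=[67 41 _ _ _], head=0, tail=2, size=2
write(98): buf=[67 41 98 _ _], head=0, tail=3, size=3
read(): buf=[_ 41 98 _ _], head=1, tail=3, size=2
read(): buf=[_ _ 98 _ _], head=2, tail=3, size=1
read(): buf=[_ _ _ _ _], head=3, tail=3, size=0
write(17): buf=[_ _ _ 17 _], head=3, tail=4, size=1
read(): buf=[_ _ _ _ _], head=4, tail=4, size=0
write(70): buf=[_ _ _ _ 70], head=4, tail=0, size=1
write(84): buf=[84 _ _ _ 70], head=4, tail=1, size=2
read(): buf=[84 _ _ _ _], head=0, tail=1, size=1
read(): buf=[_ _ _ _ _], head=1, tail=1, size=0
write(66): buf=[_ 66 _ _ _], head=1, tail=2, size=1
write(61): buf=[_ 66 61 _ _], head=1, tail=3, size=2

Answer: _ 66 61 _ _
1
3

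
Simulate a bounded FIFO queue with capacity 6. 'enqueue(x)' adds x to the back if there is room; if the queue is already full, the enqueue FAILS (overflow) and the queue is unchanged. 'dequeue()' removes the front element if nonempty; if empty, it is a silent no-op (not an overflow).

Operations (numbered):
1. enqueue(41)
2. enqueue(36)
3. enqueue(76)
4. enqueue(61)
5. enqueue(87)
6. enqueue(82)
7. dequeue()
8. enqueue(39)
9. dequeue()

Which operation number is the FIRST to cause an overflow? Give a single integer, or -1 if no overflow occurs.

Answer: -1

Derivation:
1. enqueue(41): size=1
2. enqueue(36): size=2
3. enqueue(76): size=3
4. enqueue(61): size=4
5. enqueue(87): size=5
6. enqueue(82): size=6
7. dequeue(): size=5
8. enqueue(39): size=6
9. dequeue(): size=5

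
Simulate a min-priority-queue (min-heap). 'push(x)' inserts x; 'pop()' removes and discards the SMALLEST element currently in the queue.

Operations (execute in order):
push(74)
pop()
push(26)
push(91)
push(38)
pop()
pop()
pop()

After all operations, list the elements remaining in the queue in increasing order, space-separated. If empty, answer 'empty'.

push(74): heap contents = [74]
pop() → 74: heap contents = []
push(26): heap contents = [26]
push(91): heap contents = [26, 91]
push(38): heap contents = [26, 38, 91]
pop() → 26: heap contents = [38, 91]
pop() → 38: heap contents = [91]
pop() → 91: heap contents = []

Answer: empty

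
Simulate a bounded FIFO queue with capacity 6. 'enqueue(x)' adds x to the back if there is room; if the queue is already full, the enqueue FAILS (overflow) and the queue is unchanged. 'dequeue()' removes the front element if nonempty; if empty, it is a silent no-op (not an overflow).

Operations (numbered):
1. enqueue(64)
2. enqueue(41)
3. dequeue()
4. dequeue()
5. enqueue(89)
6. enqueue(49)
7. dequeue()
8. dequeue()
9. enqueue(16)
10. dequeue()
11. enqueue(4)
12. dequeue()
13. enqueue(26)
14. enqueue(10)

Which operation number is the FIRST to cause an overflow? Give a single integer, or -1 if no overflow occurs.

Answer: -1

Derivation:
1. enqueue(64): size=1
2. enqueue(41): size=2
3. dequeue(): size=1
4. dequeue(): size=0
5. enqueue(89): size=1
6. enqueue(49): size=2
7. dequeue(): size=1
8. dequeue(): size=0
9. enqueue(16): size=1
10. dequeue(): size=0
11. enqueue(4): size=1
12. dequeue(): size=0
13. enqueue(26): size=1
14. enqueue(10): size=2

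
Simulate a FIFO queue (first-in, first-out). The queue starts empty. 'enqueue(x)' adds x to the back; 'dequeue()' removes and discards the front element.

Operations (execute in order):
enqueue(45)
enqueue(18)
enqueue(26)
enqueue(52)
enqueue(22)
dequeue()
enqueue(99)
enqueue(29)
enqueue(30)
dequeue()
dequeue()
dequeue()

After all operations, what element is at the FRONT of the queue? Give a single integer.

enqueue(45): queue = [45]
enqueue(18): queue = [45, 18]
enqueue(26): queue = [45, 18, 26]
enqueue(52): queue = [45, 18, 26, 52]
enqueue(22): queue = [45, 18, 26, 52, 22]
dequeue(): queue = [18, 26, 52, 22]
enqueue(99): queue = [18, 26, 52, 22, 99]
enqueue(29): queue = [18, 26, 52, 22, 99, 29]
enqueue(30): queue = [18, 26, 52, 22, 99, 29, 30]
dequeue(): queue = [26, 52, 22, 99, 29, 30]
dequeue(): queue = [52, 22, 99, 29, 30]
dequeue(): queue = [22, 99, 29, 30]

Answer: 22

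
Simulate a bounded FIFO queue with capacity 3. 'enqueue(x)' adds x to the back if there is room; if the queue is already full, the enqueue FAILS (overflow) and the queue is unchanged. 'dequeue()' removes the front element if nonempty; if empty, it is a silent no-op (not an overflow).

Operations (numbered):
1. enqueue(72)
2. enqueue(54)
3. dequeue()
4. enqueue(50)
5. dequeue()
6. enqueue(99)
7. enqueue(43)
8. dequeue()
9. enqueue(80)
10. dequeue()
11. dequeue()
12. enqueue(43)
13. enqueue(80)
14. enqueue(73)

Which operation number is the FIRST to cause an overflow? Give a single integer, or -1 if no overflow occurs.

1. enqueue(72): size=1
2. enqueue(54): size=2
3. dequeue(): size=1
4. enqueue(50): size=2
5. dequeue(): size=1
6. enqueue(99): size=2
7. enqueue(43): size=3
8. dequeue(): size=2
9. enqueue(80): size=3
10. dequeue(): size=2
11. dequeue(): size=1
12. enqueue(43): size=2
13. enqueue(80): size=3
14. enqueue(73): size=3=cap → OVERFLOW (fail)

Answer: 14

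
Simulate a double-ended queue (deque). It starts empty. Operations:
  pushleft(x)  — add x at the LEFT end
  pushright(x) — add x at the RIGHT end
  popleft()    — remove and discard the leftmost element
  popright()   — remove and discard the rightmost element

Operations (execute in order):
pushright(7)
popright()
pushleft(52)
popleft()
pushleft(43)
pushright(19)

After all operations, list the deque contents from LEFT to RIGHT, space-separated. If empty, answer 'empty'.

pushright(7): [7]
popright(): []
pushleft(52): [52]
popleft(): []
pushleft(43): [43]
pushright(19): [43, 19]

Answer: 43 19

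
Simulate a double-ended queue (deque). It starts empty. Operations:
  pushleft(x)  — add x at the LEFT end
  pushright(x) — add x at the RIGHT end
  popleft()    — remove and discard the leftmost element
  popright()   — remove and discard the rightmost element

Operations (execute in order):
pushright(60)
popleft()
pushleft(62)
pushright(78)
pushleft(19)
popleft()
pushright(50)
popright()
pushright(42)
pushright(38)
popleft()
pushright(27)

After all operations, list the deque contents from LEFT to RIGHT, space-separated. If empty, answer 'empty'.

pushright(60): [60]
popleft(): []
pushleft(62): [62]
pushright(78): [62, 78]
pushleft(19): [19, 62, 78]
popleft(): [62, 78]
pushright(50): [62, 78, 50]
popright(): [62, 78]
pushright(42): [62, 78, 42]
pushright(38): [62, 78, 42, 38]
popleft(): [78, 42, 38]
pushright(27): [78, 42, 38, 27]

Answer: 78 42 38 27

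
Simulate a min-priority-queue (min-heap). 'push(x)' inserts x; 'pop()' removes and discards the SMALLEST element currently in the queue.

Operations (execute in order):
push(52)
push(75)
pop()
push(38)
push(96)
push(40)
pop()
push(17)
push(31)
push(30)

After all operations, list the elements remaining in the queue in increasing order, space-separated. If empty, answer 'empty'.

Answer: 17 30 31 40 75 96

Derivation:
push(52): heap contents = [52]
push(75): heap contents = [52, 75]
pop() → 52: heap contents = [75]
push(38): heap contents = [38, 75]
push(96): heap contents = [38, 75, 96]
push(40): heap contents = [38, 40, 75, 96]
pop() → 38: heap contents = [40, 75, 96]
push(17): heap contents = [17, 40, 75, 96]
push(31): heap contents = [17, 31, 40, 75, 96]
push(30): heap contents = [17, 30, 31, 40, 75, 96]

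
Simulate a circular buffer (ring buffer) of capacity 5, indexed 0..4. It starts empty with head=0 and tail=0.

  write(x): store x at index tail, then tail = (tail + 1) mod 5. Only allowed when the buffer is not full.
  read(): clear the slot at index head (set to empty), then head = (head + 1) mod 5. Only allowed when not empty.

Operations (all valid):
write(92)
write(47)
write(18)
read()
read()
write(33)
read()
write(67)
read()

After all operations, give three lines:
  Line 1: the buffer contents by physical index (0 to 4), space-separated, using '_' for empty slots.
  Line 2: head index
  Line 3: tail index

write(92): buf=[92 _ _ _ _], head=0, tail=1, size=1
write(47): buf=[92 47 _ _ _], head=0, tail=2, size=2
write(18): buf=[92 47 18 _ _], head=0, tail=3, size=3
read(): buf=[_ 47 18 _ _], head=1, tail=3, size=2
read(): buf=[_ _ 18 _ _], head=2, tail=3, size=1
write(33): buf=[_ _ 18 33 _], head=2, tail=4, size=2
read(): buf=[_ _ _ 33 _], head=3, tail=4, size=1
write(67): buf=[_ _ _ 33 67], head=3, tail=0, size=2
read(): buf=[_ _ _ _ 67], head=4, tail=0, size=1

Answer: _ _ _ _ 67
4
0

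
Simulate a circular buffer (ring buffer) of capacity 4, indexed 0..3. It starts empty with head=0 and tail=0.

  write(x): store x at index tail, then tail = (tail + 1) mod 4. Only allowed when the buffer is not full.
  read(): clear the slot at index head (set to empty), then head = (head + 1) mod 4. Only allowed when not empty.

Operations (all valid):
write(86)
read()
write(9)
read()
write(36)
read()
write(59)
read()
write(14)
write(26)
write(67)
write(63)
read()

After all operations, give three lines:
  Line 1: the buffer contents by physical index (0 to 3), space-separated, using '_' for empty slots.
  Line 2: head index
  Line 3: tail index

Answer: _ 26 67 63
1
0

Derivation:
write(86): buf=[86 _ _ _], head=0, tail=1, size=1
read(): buf=[_ _ _ _], head=1, tail=1, size=0
write(9): buf=[_ 9 _ _], head=1, tail=2, size=1
read(): buf=[_ _ _ _], head=2, tail=2, size=0
write(36): buf=[_ _ 36 _], head=2, tail=3, size=1
read(): buf=[_ _ _ _], head=3, tail=3, size=0
write(59): buf=[_ _ _ 59], head=3, tail=0, size=1
read(): buf=[_ _ _ _], head=0, tail=0, size=0
write(14): buf=[14 _ _ _], head=0, tail=1, size=1
write(26): buf=[14 26 _ _], head=0, tail=2, size=2
write(67): buf=[14 26 67 _], head=0, tail=3, size=3
write(63): buf=[14 26 67 63], head=0, tail=0, size=4
read(): buf=[_ 26 67 63], head=1, tail=0, size=3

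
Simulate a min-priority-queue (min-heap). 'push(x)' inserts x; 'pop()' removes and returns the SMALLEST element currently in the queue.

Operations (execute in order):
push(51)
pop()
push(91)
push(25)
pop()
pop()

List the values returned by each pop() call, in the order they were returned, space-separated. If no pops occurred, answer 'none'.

Answer: 51 25 91

Derivation:
push(51): heap contents = [51]
pop() → 51: heap contents = []
push(91): heap contents = [91]
push(25): heap contents = [25, 91]
pop() → 25: heap contents = [91]
pop() → 91: heap contents = []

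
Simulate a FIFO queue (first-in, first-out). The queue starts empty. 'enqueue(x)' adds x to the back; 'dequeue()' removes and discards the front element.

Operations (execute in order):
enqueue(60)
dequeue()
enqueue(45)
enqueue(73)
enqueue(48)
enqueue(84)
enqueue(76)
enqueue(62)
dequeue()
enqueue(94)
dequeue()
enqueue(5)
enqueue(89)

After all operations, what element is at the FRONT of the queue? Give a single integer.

Answer: 48

Derivation:
enqueue(60): queue = [60]
dequeue(): queue = []
enqueue(45): queue = [45]
enqueue(73): queue = [45, 73]
enqueue(48): queue = [45, 73, 48]
enqueue(84): queue = [45, 73, 48, 84]
enqueue(76): queue = [45, 73, 48, 84, 76]
enqueue(62): queue = [45, 73, 48, 84, 76, 62]
dequeue(): queue = [73, 48, 84, 76, 62]
enqueue(94): queue = [73, 48, 84, 76, 62, 94]
dequeue(): queue = [48, 84, 76, 62, 94]
enqueue(5): queue = [48, 84, 76, 62, 94, 5]
enqueue(89): queue = [48, 84, 76, 62, 94, 5, 89]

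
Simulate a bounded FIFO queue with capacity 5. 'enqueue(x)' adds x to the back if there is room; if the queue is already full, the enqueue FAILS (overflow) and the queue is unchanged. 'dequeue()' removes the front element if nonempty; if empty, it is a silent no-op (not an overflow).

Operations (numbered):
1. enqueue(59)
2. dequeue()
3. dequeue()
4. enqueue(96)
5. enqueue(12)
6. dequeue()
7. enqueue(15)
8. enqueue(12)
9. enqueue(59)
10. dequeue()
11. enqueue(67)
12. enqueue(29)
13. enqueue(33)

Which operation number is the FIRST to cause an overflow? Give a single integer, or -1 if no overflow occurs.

1. enqueue(59): size=1
2. dequeue(): size=0
3. dequeue(): empty, no-op, size=0
4. enqueue(96): size=1
5. enqueue(12): size=2
6. dequeue(): size=1
7. enqueue(15): size=2
8. enqueue(12): size=3
9. enqueue(59): size=4
10. dequeue(): size=3
11. enqueue(67): size=4
12. enqueue(29): size=5
13. enqueue(33): size=5=cap → OVERFLOW (fail)

Answer: 13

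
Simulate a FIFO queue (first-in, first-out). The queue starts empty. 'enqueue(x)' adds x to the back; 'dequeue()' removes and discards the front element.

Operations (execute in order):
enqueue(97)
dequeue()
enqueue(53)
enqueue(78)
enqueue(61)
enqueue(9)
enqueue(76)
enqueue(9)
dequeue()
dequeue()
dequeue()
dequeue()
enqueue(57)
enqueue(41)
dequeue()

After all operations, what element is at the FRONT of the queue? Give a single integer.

enqueue(97): queue = [97]
dequeue(): queue = []
enqueue(53): queue = [53]
enqueue(78): queue = [53, 78]
enqueue(61): queue = [53, 78, 61]
enqueue(9): queue = [53, 78, 61, 9]
enqueue(76): queue = [53, 78, 61, 9, 76]
enqueue(9): queue = [53, 78, 61, 9, 76, 9]
dequeue(): queue = [78, 61, 9, 76, 9]
dequeue(): queue = [61, 9, 76, 9]
dequeue(): queue = [9, 76, 9]
dequeue(): queue = [76, 9]
enqueue(57): queue = [76, 9, 57]
enqueue(41): queue = [76, 9, 57, 41]
dequeue(): queue = [9, 57, 41]

Answer: 9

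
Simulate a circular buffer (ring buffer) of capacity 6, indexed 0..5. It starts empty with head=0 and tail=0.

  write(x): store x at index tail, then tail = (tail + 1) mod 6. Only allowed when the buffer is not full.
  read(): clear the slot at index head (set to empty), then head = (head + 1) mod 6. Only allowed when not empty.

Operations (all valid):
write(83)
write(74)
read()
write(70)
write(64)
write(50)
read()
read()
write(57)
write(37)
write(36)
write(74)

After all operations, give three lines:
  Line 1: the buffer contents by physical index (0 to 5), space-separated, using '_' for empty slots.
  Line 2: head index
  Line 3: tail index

Answer: 37 36 74 64 50 57
3
3

Derivation:
write(83): buf=[83 _ _ _ _ _], head=0, tail=1, size=1
write(74): buf=[83 74 _ _ _ _], head=0, tail=2, size=2
read(): buf=[_ 74 _ _ _ _], head=1, tail=2, size=1
write(70): buf=[_ 74 70 _ _ _], head=1, tail=3, size=2
write(64): buf=[_ 74 70 64 _ _], head=1, tail=4, size=3
write(50): buf=[_ 74 70 64 50 _], head=1, tail=5, size=4
read(): buf=[_ _ 70 64 50 _], head=2, tail=5, size=3
read(): buf=[_ _ _ 64 50 _], head=3, tail=5, size=2
write(57): buf=[_ _ _ 64 50 57], head=3, tail=0, size=3
write(37): buf=[37 _ _ 64 50 57], head=3, tail=1, size=4
write(36): buf=[37 36 _ 64 50 57], head=3, tail=2, size=5
write(74): buf=[37 36 74 64 50 57], head=3, tail=3, size=6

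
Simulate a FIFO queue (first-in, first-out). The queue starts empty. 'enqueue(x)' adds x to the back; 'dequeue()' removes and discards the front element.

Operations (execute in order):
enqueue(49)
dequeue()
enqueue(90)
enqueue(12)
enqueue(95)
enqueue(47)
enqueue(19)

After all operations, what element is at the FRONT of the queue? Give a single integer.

enqueue(49): queue = [49]
dequeue(): queue = []
enqueue(90): queue = [90]
enqueue(12): queue = [90, 12]
enqueue(95): queue = [90, 12, 95]
enqueue(47): queue = [90, 12, 95, 47]
enqueue(19): queue = [90, 12, 95, 47, 19]

Answer: 90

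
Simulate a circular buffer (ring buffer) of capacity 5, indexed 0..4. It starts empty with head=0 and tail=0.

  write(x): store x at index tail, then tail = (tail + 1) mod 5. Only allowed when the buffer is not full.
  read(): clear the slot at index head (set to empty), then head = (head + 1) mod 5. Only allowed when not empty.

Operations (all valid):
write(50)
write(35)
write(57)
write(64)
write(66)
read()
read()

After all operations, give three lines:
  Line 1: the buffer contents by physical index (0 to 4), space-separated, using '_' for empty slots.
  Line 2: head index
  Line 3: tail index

write(50): buf=[50 _ _ _ _], head=0, tail=1, size=1
write(35): buf=[50 35 _ _ _], head=0, tail=2, size=2
write(57): buf=[50 35 57 _ _], head=0, tail=3, size=3
write(64): buf=[50 35 57 64 _], head=0, tail=4, size=4
write(66): buf=[50 35 57 64 66], head=0, tail=0, size=5
read(): buf=[_ 35 57 64 66], head=1, tail=0, size=4
read(): buf=[_ _ 57 64 66], head=2, tail=0, size=3

Answer: _ _ 57 64 66
2
0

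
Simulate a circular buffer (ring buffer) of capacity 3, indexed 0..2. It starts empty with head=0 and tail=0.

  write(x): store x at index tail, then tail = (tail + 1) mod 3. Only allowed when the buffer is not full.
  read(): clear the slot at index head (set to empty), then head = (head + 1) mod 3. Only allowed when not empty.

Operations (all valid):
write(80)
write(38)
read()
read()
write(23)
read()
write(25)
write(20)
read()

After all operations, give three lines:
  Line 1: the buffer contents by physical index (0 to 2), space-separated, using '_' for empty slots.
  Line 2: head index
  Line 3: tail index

Answer: _ 20 _
1
2

Derivation:
write(80): buf=[80 _ _], head=0, tail=1, size=1
write(38): buf=[80 38 _], head=0, tail=2, size=2
read(): buf=[_ 38 _], head=1, tail=2, size=1
read(): buf=[_ _ _], head=2, tail=2, size=0
write(23): buf=[_ _ 23], head=2, tail=0, size=1
read(): buf=[_ _ _], head=0, tail=0, size=0
write(25): buf=[25 _ _], head=0, tail=1, size=1
write(20): buf=[25 20 _], head=0, tail=2, size=2
read(): buf=[_ 20 _], head=1, tail=2, size=1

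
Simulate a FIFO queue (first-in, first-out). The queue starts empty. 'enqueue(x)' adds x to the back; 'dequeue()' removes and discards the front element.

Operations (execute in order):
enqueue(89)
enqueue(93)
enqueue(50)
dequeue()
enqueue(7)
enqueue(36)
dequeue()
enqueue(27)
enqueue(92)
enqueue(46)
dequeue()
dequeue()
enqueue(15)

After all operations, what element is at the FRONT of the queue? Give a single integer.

Answer: 36

Derivation:
enqueue(89): queue = [89]
enqueue(93): queue = [89, 93]
enqueue(50): queue = [89, 93, 50]
dequeue(): queue = [93, 50]
enqueue(7): queue = [93, 50, 7]
enqueue(36): queue = [93, 50, 7, 36]
dequeue(): queue = [50, 7, 36]
enqueue(27): queue = [50, 7, 36, 27]
enqueue(92): queue = [50, 7, 36, 27, 92]
enqueue(46): queue = [50, 7, 36, 27, 92, 46]
dequeue(): queue = [7, 36, 27, 92, 46]
dequeue(): queue = [36, 27, 92, 46]
enqueue(15): queue = [36, 27, 92, 46, 15]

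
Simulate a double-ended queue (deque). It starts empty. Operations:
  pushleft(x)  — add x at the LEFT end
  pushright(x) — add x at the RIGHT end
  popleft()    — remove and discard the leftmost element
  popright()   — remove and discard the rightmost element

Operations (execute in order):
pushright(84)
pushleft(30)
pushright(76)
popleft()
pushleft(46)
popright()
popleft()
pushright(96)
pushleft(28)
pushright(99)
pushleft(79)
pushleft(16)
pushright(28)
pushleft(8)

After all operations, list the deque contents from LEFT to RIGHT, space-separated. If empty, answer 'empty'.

pushright(84): [84]
pushleft(30): [30, 84]
pushright(76): [30, 84, 76]
popleft(): [84, 76]
pushleft(46): [46, 84, 76]
popright(): [46, 84]
popleft(): [84]
pushright(96): [84, 96]
pushleft(28): [28, 84, 96]
pushright(99): [28, 84, 96, 99]
pushleft(79): [79, 28, 84, 96, 99]
pushleft(16): [16, 79, 28, 84, 96, 99]
pushright(28): [16, 79, 28, 84, 96, 99, 28]
pushleft(8): [8, 16, 79, 28, 84, 96, 99, 28]

Answer: 8 16 79 28 84 96 99 28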